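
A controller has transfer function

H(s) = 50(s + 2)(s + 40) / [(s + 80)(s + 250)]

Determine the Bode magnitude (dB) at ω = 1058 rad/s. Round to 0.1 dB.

33.7 dB

At s = jω = j1058:
zero (s+2): 2 + j1058 → |·| = √(2²+1058²) = √1119368 ≈ 1058, ∠ = arctan(1058/2) ≈ 89.89°
zero (s+40): 40 + j1058 → |·| = √(40²+1058²) = √1120964 ≈ 1058.8, ∠ = arctan(1058/40) ≈ 87.83°
pole (s+80): 80 + j1058 → |·| = √(80²+1058²) = √1125764 ≈ 1061, ∠ = arctan(1058/80) ≈ 85.68°
pole (s+250): 250 + j1058 → |·| = √(250²+1058²) = √1181864 ≈ 1087.1, ∠ = arctan(1058/250) ≈ 76.71°
|H| = 50 · 1.1202e+06 / 1.1534e+06 ≈ 48.561
Gain = 20 log₁₀(48.561) ≈ 33.73 dB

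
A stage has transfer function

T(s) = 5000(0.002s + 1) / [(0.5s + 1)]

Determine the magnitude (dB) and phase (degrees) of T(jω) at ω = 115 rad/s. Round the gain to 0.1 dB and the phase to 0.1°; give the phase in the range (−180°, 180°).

39.0 dB, -76.1°

At ω = 115 rad/s:
zero (1 + j115·0.002) = 1 + j0.23 → |·| ≈ 1.0261, ∠ ≈ 12.95°
pole (1 + j115·0.5) = 1 + j57.5 → |·| ≈ 57.509, ∠ ≈ 89.00°
|T| = 5000 · 1.0261 / (57.509) ≈ 89.212
Gain = 20 log₁₀(89.212) ≈ 39.01 dB
∠T = (12.95°) − (89.00°) = -76.05°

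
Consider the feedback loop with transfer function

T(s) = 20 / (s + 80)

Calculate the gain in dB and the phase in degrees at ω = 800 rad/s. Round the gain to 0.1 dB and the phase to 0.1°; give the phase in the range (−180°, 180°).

-32.1 dB, -84.3°

Substitute s = j800:
Numerator: 20 = 20 + j0
Denominator: (j800) + 80 = 80 + j800
|N| = √(20² + 0²) ≈ 20, ∠N ≈ 0.00°
|D| = √(80² + 800²) ≈ 803.99, ∠D ≈ 84.29°
|T| = 20 / 803.99 ≈ 0.024876
Gain = 20 log₁₀(0.024876) ≈ -32.08 dB
∠T = 0.00° − 84.29° = -84.29°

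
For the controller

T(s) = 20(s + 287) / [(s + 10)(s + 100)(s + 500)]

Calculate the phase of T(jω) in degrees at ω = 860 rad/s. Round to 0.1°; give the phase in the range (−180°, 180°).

At s = jω = j860:
zero (s+287): 287 + j860 → |·| = √(287²+860²) = √821969 ≈ 906.63, ∠ = arctan(860/287) ≈ 71.55°
pole (s+10): 10 + j860 → |·| = √(10²+860²) = √739700 ≈ 860.06, ∠ = arctan(860/10) ≈ 89.33°
pole (s+100): 100 + j860 → |·| = √(100²+860²) = √749600 ≈ 865.79, ∠ = arctan(860/100) ≈ 83.37°
pole (s+500): 500 + j860 → |·| = √(500²+860²) = √989600 ≈ 994.79, ∠ = arctan(860/500) ≈ 59.83°
∠T = 71.55° − 232.53° = -160.98°

-161.0°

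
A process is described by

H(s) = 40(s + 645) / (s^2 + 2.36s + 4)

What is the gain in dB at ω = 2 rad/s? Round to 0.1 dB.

74.8 dB

At s = jω = j2:
zero (s+645): 645 + j2 → |·| = √(645²+2²) = √416029 ≈ 645, ∠ = arctan(2/645) ≈ 0.18°
quadratic: (j2)² + 2.36·j2 + 4 = 0 + j4.72 → |·| ≈ 4.72, ∠ ≈ 90.00°
|H| = 40 · 645 / 4.72 ≈ 5466.1
Gain = 20 log₁₀(5466.1) ≈ 74.75 dB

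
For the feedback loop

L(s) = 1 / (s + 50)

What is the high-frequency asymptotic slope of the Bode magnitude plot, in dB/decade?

-20 dB/decade

Each pole contributes −20 dB/decade at high frequency; each zero contributes +20 dB/decade.
Net: 0 zero(s) − 1 pole(s) → -20 dB/decade.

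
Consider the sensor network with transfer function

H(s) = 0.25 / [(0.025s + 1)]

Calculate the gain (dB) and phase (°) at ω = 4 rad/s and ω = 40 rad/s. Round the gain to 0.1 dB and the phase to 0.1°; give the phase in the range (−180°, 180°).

ω = 4: -12.1 dB, -5.7°; ω = 40: -15.1 dB, -45.0°

At ω = 4 rad/s:
pole (1 + j4·0.025) = 1 + j0.1 → |·| ≈ 1.005, ∠ ≈ 5.71°
|H| = 0.25 · 1 / (1.005) ≈ 0.24876
Gain = 20 log₁₀(0.24876) ≈ -12.08 dB
∠H = (0°) − (5.71°) = -5.71°

At ω = 40 rad/s:
pole (1 + j40·0.025) = 1 + j1 → |·| ≈ 1.4142, ∠ ≈ 45.00°
|H| = 0.25 · 1 / (1.4142) ≈ 0.17678
Gain = 20 log₁₀(0.17678) ≈ -15.05 dB
∠H = (0°) − (45.00°) = -45.00°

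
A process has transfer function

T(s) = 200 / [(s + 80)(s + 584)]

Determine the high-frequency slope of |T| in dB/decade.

Each pole contributes −20 dB/decade at high frequency; each zero contributes +20 dB/decade.
Net: 0 zero(s) − 2 pole(s) → -40 dB/decade.

-40 dB/decade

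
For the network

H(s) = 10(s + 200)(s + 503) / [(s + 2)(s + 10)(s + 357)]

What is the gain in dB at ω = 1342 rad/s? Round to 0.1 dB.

-42.2 dB

At s = jω = j1342:
zero (s+200): 200 + j1342 → |·| = √(200²+1342²) = √1840964 ≈ 1356.8, ∠ = arctan(1342/200) ≈ 81.52°
zero (s+503): 503 + j1342 → |·| = √(503²+1342²) = √2053973 ≈ 1433.2, ∠ = arctan(1342/503) ≈ 69.45°
pole (s+2): 2 + j1342 → |·| = √(2²+1342²) = √1800968 ≈ 1342, ∠ = arctan(1342/2) ≈ 89.91°
pole (s+10): 10 + j1342 → |·| = √(10²+1342²) = √1801064 ≈ 1342, ∠ = arctan(1342/10) ≈ 89.57°
pole (s+357): 357 + j1342 → |·| = √(357²+1342²) = √1928413 ≈ 1388.7, ∠ = arctan(1342/357) ≈ 75.10°
|H| = 10 · 1.9446e+06 / 2.501e+09 ≈ 0.0077753
Gain = 20 log₁₀(0.0077753) ≈ -42.19 dB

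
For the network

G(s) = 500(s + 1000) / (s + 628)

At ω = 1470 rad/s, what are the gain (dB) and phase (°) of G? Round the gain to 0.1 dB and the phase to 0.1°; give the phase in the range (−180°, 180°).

At s = jω = j1470:
zero (s+1000): 1000 + j1470 → |·| = √(1000²+1470²) = √3160900 ≈ 1777.9, ∠ = arctan(1470/1000) ≈ 55.77°
pole (s+628): 628 + j1470 → |·| = √(628²+1470²) = √2555284 ≈ 1598.5, ∠ = arctan(1470/628) ≈ 66.87°
|G| = 500 · 1777.9 / 1598.5 ≈ 556.12
Gain = 20 log₁₀(556.12) ≈ 54.90 dB
∠G = 55.77° − 66.87° = -11.10°

54.9 dB, -11.1°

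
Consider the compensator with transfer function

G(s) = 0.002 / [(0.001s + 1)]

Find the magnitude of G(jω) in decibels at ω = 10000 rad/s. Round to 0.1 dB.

At ω = 10000 rad/s:
pole (1 + j10000·0.001) = 1 + j10 → |·| ≈ 10.05, ∠ ≈ 84.29°
|G| = 0.002 · 1 / (10.05) ≈ 0.000199
Gain = 20 log₁₀(0.000199) ≈ -74.02 dB

-74.0 dB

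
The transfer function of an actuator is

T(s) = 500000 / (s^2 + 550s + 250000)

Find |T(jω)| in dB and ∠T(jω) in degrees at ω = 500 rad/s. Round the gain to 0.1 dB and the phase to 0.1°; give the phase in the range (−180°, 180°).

At s = jω = j500:
quadratic: (j500)² + 550·j500 + 250000 = 0 + j275000 → |·| ≈ 2.75e+05, ∠ ≈ 90.00°
|T| = 500000 / 2.75e+05 ≈ 1.8182
Gain = 20 log₁₀(1.8182) ≈ 5.19 dB
∠T = 0.00° − 90.00° = -90.00°

5.2 dB, -90.0°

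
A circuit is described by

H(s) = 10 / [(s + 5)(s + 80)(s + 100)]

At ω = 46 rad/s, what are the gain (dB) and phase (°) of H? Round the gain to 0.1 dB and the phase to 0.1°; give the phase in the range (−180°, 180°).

At s = jω = j46:
pole (s+5): 5 + j46 → |·| = √(5²+46²) = √2141 ≈ 46.271, ∠ = arctan(46/5) ≈ 83.80°
pole (s+80): 80 + j46 → |·| = √(80²+46²) = √8516 ≈ 92.282, ∠ = arctan(46/80) ≈ 29.90°
pole (s+100): 100 + j46 → |·| = √(100²+46²) = √12116 ≈ 110.07, ∠ = arctan(46/100) ≈ 24.70°
|H| = 10 / 4.7e+05 ≈ 2.1277e-05
Gain = 20 log₁₀(2.1277e-05) ≈ -93.44 dB
∠H = 0.00° − 138.40° = -138.40°

-93.4 dB, -138.4°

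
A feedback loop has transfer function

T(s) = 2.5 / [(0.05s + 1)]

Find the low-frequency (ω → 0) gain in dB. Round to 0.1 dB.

T(0) = 2.5 · 1 / 1 = 2.5
20 log₁₀(2.5) ≈ 7.96 dB

8.0 dB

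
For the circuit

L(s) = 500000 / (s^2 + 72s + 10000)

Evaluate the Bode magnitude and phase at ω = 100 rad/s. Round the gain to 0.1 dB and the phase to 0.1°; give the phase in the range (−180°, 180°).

36.8 dB, -90.0°

At s = jω = j100:
quadratic: (j100)² + 72·j100 + 10000 = 0 + j7200 → |·| ≈ 7200, ∠ ≈ 90.00°
|L| = 500000 / 7200 ≈ 69.444
Gain = 20 log₁₀(69.444) ≈ 36.83 dB
∠L = 0.00° − 90.00° = -90.00°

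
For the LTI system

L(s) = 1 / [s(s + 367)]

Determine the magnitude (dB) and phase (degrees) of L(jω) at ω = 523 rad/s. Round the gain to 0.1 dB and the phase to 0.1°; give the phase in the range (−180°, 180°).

-110.5 dB, -144.9°

At s = jω = j523:
pole (s+367): 367 + j523 → |·| = √(367²+523²) = √408218 ≈ 638.92, ∠ = arctan(523/367) ≈ 54.94°
pole at origin: |s| = 523, ∠ = 90.00° (in denominator)
|L| = 1 / 3.3416e+05 ≈ 2.9926e-06
Gain = 20 log₁₀(2.9926e-06) ≈ -110.48 dB
∠L = 0.00° − 144.94° = -144.94°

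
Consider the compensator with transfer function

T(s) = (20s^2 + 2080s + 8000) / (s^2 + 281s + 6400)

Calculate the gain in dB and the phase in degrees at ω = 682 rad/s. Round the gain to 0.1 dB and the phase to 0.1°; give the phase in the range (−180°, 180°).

25.5 dB, 14.0°

Substitute s = j682:
Numerator: 20(j682)^2 + 2080(j682) + 8000 = -9294480 + j1418560
Denominator: (j682)^2 + 281(j682) + 6400 = -458724 + j191642
|N| = √(9294480² + 1418560²) ≈ 9.4021e+06, ∠N ≈ 171.32°
|D| = √(458724² + 191642²) ≈ 4.9715e+05, ∠D ≈ 157.33°
|T| = 9.4021e+06 / 4.9715e+05 ≈ 18.912
Gain = 20 log₁₀(18.912) ≈ 25.53 dB
∠T = 171.32° − 157.33° = 13.99°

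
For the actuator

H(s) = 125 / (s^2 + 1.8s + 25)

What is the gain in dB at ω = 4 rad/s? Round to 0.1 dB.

At s = jω = j4:
quadratic: (j4)² + 1.8·j4 + 25 = 9 + j7.2 → |·| ≈ 11.526, ∠ ≈ 38.66°
|H| = 125 / 11.526 ≈ 10.845
Gain = 20 log₁₀(10.845) ≈ 20.70 dB

20.7 dB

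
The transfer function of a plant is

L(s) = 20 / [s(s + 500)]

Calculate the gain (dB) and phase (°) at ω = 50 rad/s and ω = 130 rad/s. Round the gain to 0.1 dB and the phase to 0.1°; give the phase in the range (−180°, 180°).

ω = 50: -62.0 dB, -95.7°; ω = 130: -70.5 dB, -104.6°

At s = jω = j50:
pole (s+500): 500 + j50 → |·| = √(500²+50²) = √252500 ≈ 502.49, ∠ = arctan(50/500) ≈ 5.71°
pole at origin: |s| = 50, ∠ = 90.00° (in denominator)
|L| = 20 / 25124 ≈ 0.00079605
Gain = 20 log₁₀(0.00079605) ≈ -61.98 dB
∠L = 0.00° − 95.71° = -95.71°

At s = jω = j130:
pole (s+500): 500 + j130 → |·| = √(500²+130²) = √266900 ≈ 516.62, ∠ = arctan(130/500) ≈ 14.57°
pole at origin: |s| = 130, ∠ = 90.00° (in denominator)
|L| = 20 / 67161 ≈ 0.00029779
Gain = 20 log₁₀(0.00029779) ≈ -70.52 dB
∠L = 0.00° − 104.57° = -104.57°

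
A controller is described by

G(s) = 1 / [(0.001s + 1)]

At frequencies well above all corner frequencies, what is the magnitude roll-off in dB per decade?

Each pole contributes −20 dB/decade at high frequency; each zero contributes +20 dB/decade.
Net: 0 zero(s) − 1 pole(s) → -20 dB/decade.

-20 dB/decade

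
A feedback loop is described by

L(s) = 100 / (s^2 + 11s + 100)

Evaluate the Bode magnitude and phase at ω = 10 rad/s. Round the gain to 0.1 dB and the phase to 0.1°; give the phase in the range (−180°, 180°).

At s = jω = j10:
quadratic: (j10)² + 11·j10 + 100 = 0 + j110 → |·| ≈ 110, ∠ ≈ 90.00°
|L| = 100 / 110 ≈ 0.90909
Gain = 20 log₁₀(0.90909) ≈ -0.83 dB
∠L = 0.00° − 90.00° = -90.00°

-0.8 dB, -90.0°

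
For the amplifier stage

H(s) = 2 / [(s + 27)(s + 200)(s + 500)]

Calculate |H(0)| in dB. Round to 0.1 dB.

-122.6 dB

H(0) = 2 / (27·200·500) ≈ 7.4074e-07
20 log₁₀(7.4074e-07) ≈ -122.61 dB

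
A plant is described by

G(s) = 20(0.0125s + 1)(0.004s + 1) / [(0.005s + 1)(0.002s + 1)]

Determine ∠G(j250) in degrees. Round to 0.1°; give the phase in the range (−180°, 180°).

At ω = 250 rad/s:
zero (1 + j250·0.0125) = 1 + j3.125 → |·| ≈ 3.2811, ∠ ≈ 72.26°
zero (1 + j250·0.004) = 1 + j1 → |·| ≈ 1.4142, ∠ ≈ 45.00°
pole (1 + j250·0.005) = 1 + j1.25 → |·| ≈ 1.6008, ∠ ≈ 51.34°
pole (1 + j250·0.002) = 1 + j0.5 → |·| ≈ 1.118, ∠ ≈ 26.57°
∠G = (72.26° + 45.00°) − (51.34° + 26.57°) = 39.35°

39.4°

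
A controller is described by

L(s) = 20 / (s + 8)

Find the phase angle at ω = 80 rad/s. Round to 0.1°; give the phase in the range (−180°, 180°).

Substitute s = j80:
Numerator: 20 = 20 + j0
Denominator: (j80) + 8 = 8 + j80
|N| = √(20² + 0²) ≈ 20, ∠N ≈ 0.00°
|D| = √(8² + 80²) ≈ 80.399, ∠D ≈ 84.29°
∠L = 0.00° − 84.29° = -84.29°

-84.3°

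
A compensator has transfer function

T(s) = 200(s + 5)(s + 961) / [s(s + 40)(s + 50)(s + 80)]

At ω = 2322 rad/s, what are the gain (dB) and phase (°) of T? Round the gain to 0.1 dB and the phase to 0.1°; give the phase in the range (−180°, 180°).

-87.9 dB, 161.6°

At s = jω = j2322:
zero (s+5): 5 + j2322 → |·| = √(5²+2322²) = √5391709 ≈ 2322, ∠ = arctan(2322/5) ≈ 89.88°
zero (s+961): 961 + j2322 → |·| = √(961²+2322²) = √6315205 ≈ 2513, ∠ = arctan(2322/961) ≈ 67.52°
pole (s+40): 40 + j2322 → |·| = √(40²+2322²) = √5393284 ≈ 2322.3, ∠ = arctan(2322/40) ≈ 89.01°
pole (s+50): 50 + j2322 → |·| = √(50²+2322²) = √5394184 ≈ 2322.5, ∠ = arctan(2322/50) ≈ 88.77°
pole (s+80): 80 + j2322 → |·| = √(80²+2322²) = √5398084 ≈ 2323.4, ∠ = arctan(2322/80) ≈ 88.03°
pole at origin: |s| = 2322, ∠ = 90.00° (in denominator)
|T| = 200 · 5.8352e+06 / 2.9098e+13 ≈ 4.0107e-05
Gain = 20 log₁₀(4.0107e-05) ≈ -87.94 dB
∠T = 157.40° − 355.81° = -198.41° ≡ 161.59° (principal value)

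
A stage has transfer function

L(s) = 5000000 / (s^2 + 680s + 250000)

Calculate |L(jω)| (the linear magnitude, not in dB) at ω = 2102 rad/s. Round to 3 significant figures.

At s = jω = j2102:
quadratic: (j2102)² + 680·j2102 + 250000 = -4168404 + j1429360 → |·| ≈ 4.4067e+06, ∠ ≈ 161.07°
|L| = 5000000 / 4.4067e+06 ≈ 1.1346

1.13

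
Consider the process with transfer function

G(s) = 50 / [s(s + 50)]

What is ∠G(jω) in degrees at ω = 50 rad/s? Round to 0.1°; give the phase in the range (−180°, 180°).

At s = jω = j50:
pole (s+50): 50 + j50 → |·| = √(50²+50²) = √5000 ≈ 70.711, ∠ = arctan(50/50) ≈ 45.00°
pole at origin: |s| = 50, ∠ = 90.00° (in denominator)
∠G = 0.00° − 135.00° = -135.00°

-135.0°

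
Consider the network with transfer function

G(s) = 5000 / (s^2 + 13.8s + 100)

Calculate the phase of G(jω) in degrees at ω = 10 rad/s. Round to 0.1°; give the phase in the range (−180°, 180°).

-90.0°

At s = jω = j10:
quadratic: (j10)² + 13.8·j10 + 100 = 0 + j138 → |·| ≈ 138, ∠ ≈ 90.00°
∠G = 0.00° − 90.00° = -90.00°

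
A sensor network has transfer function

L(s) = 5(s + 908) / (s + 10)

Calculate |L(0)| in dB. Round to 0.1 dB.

L(0) = 5·908 / (10) = 454
20 log₁₀(454) ≈ 53.14 dB

53.1 dB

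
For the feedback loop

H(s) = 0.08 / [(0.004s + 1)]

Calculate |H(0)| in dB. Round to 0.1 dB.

H(0) = 0.08 · 1 / 1 = 0.08
20 log₁₀(0.08) ≈ -21.94 dB

-21.9 dB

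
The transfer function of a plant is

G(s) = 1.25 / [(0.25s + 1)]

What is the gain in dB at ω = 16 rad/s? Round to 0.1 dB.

-10.4 dB

At ω = 16 rad/s:
pole (1 + j16·0.25) = 1 + j4 → |·| ≈ 4.1231, ∠ ≈ 75.96°
|G| = 1.25 · 1 / (4.1231) ≈ 0.30317
Gain = 20 log₁₀(0.30317) ≈ -10.37 dB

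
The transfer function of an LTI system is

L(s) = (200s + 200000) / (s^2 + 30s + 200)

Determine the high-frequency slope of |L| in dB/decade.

-20 dB/decade

Each pole contributes −20 dB/decade at high frequency; each zero contributes +20 dB/decade.
Net: 1 zero(s) − 2 pole(s) → -20 dB/decade.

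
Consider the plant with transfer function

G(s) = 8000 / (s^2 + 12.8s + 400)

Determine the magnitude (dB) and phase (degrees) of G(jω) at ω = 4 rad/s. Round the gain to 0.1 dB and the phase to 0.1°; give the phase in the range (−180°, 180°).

At s = jω = j4:
quadratic: (j4)² + 12.8·j4 + 400 = 384 + j51.2 → |·| ≈ 387.4, ∠ ≈ 7.59°
|G| = 8000 / 387.4 ≈ 20.65
Gain = 20 log₁₀(20.65) ≈ 26.30 dB
∠G = 0.00° − 7.59° = -7.59°

26.3 dB, -7.6°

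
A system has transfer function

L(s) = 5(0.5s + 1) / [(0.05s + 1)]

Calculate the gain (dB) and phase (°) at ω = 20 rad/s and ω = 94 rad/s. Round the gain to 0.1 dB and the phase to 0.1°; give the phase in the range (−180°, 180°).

At ω = 20 rad/s:
zero (1 + j20·0.5) = 1 + j10 → |·| ≈ 10.05, ∠ ≈ 84.29°
pole (1 + j20·0.05) = 1 + j1 → |·| ≈ 1.4142, ∠ ≈ 45.00°
|L| = 5 · 10.05 / (1.4142) ≈ 35.532
Gain = 20 log₁₀(35.532) ≈ 31.01 dB
∠L = (84.29°) − (45.00°) = 39.29°

At ω = 94 rad/s:
zero (1 + j94·0.5) = 1 + j47 → |·| ≈ 47.011, ∠ ≈ 88.78°
pole (1 + j94·0.05) = 1 + j4.7 → |·| ≈ 4.8052, ∠ ≈ 77.99°
|L| = 5 · 47.011 / (4.8052) ≈ 48.917
Gain = 20 log₁₀(48.917) ≈ 33.79 dB
∠L = (88.78°) − (77.99°) = 10.79°

ω = 20: 31.0 dB, 39.3°; ω = 94: 33.8 dB, 10.8°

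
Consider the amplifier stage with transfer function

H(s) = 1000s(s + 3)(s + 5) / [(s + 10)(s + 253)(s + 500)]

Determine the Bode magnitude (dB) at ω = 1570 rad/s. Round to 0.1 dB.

59.5 dB

At s = jω = j1570:
zero (s+3): 3 + j1570 → |·| = √(3²+1570²) = √2464909 ≈ 1570, ∠ = arctan(1570/3) ≈ 89.89°
zero (s+5): 5 + j1570 → |·| = √(5²+1570²) = √2464925 ≈ 1570, ∠ = arctan(1570/5) ≈ 89.82°
zero at origin: s = j1570 → |·| = 1570, ∠ = 90.00°
pole (s+10): 10 + j1570 → |·| = √(10²+1570²) = √2465000 ≈ 1570, ∠ = arctan(1570/10) ≈ 89.64°
pole (s+253): 253 + j1570 → |·| = √(253²+1570²) = √2528909 ≈ 1590.3, ∠ = arctan(1570/253) ≈ 80.85°
pole (s+500): 500 + j1570 → |·| = √(500²+1570²) = √2714900 ≈ 1647.7, ∠ = arctan(1570/500) ≈ 72.33°
|H| = 1000 · 3.8699e+09 / 4.1139e+09 ≈ 940.69
Gain = 20 log₁₀(940.69) ≈ 59.47 dB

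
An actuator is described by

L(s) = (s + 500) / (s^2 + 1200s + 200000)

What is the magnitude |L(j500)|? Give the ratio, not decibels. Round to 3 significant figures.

Substitute s = j500:
Numerator: (j500) + 500 = 500 + j500
Denominator: (j500)^2 + 1200(j500) + 200000 = -50000 + j600000
|N| = √(500² + 500²) ≈ 707.11, ∠N ≈ 45.00°
|D| = √(50000² + 600000²) ≈ 6.0208e+05, ∠D ≈ 94.76°
|L| = 707.11 / 6.0208e+05 ≈ 0.0011744

0.00117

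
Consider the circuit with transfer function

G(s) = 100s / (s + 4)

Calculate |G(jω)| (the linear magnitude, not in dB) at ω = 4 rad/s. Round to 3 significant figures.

At s = jω = j4:
zero at origin: s = j4 → |·| = 4, ∠ = 90.00°
pole (s+4): 4 + j4 → |·| = √(4²+4²) = √32 ≈ 5.6569, ∠ = arctan(4/4) ≈ 45.00°
|G| = 100 · 4 / 5.6569 ≈ 70.71

70.7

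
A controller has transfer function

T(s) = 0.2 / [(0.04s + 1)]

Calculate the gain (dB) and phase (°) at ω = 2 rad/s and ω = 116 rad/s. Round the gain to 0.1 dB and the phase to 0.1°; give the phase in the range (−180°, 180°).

ω = 2: -14.0 dB, -4.6°; ω = 116: -27.5 dB, -77.8°

At ω = 2 rad/s:
pole (1 + j2·0.04) = 1 + j0.08 → |·| ≈ 1.0032, ∠ ≈ 4.57°
|T| = 0.2 · 1 / (1.0032) ≈ 0.19936
Gain = 20 log₁₀(0.19936) ≈ -14.01 dB
∠T = (0°) − (4.57°) = -4.57°

At ω = 116 rad/s:
pole (1 + j116·0.04) = 1 + j4.64 → |·| ≈ 4.7465, ∠ ≈ 77.84°
|T| = 0.2 · 1 / (4.7465) ≈ 0.042136
Gain = 20 log₁₀(0.042136) ≈ -27.51 dB
∠T = (0°) − (77.84°) = -77.84°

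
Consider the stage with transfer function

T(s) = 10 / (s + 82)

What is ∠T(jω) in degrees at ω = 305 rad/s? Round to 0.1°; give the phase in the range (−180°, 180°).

Substitute s = j305:
Numerator: 10 = 10 + j0
Denominator: (j305) + 82 = 82 + j305
|N| = √(10² + 0²) ≈ 10, ∠N ≈ 0.00°
|D| = √(82² + 305²) ≈ 315.83, ∠D ≈ 74.95°
∠T = 0.00° − 74.95° = -74.95°

-75.0°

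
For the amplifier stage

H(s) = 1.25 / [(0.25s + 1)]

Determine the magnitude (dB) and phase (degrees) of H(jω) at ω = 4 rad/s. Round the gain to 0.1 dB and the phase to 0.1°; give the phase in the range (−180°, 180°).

At ω = 4 rad/s:
pole (1 + j4·0.25) = 1 + j1 → |·| ≈ 1.4142, ∠ ≈ 45.00°
|H| = 1.25 · 1 / (1.4142) ≈ 0.88389
Gain = 20 log₁₀(0.88389) ≈ -1.07 dB
∠H = (0°) − (45.00°) = -45.00°

-1.1 dB, -45.0°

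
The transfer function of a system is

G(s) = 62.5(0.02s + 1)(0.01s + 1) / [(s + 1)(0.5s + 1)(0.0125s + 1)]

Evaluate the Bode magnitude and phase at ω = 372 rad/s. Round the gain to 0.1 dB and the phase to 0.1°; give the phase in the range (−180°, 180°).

-45.2 dB, -100.1°

At ω = 372 rad/s:
zero (1 + j372·0.02) = 1 + j7.44 → |·| ≈ 7.5069, ∠ ≈ 82.34°
zero (1 + j372·0.01) = 1 + j3.72 → |·| ≈ 3.8521, ∠ ≈ 74.95°
pole (1 + j372·1) = 1 + j372 → |·| ≈ 372, ∠ ≈ 89.85°
pole (1 + j372·0.5) = 1 + j186 → |·| ≈ 186, ∠ ≈ 89.69°
pole (1 + j372·0.0125) = 1 + j4.65 → |·| ≈ 4.7563, ∠ ≈ 77.86°
|G| = 62.5 · 7.5069 · 3.8521 / (372 · 186 · 4.7563) ≈ 0.0054918
Gain = 20 log₁₀(0.0054918) ≈ -45.21 dB
∠G = (82.34° + 74.95°) − (89.85° + 89.69° + 77.86°) = -100.11°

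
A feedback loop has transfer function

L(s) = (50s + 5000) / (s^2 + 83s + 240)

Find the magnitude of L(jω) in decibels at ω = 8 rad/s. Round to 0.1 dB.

Substitute s = j8:
Numerator: 50(j8) + 5000 = 5000 + j400
Denominator: (j8)^2 + 83(j8) + 240 = 176 + j664
|N| = √(5000² + 400²) ≈ 5016, ∠N ≈ 4.57°
|D| = √(176² + 664²) ≈ 686.93, ∠D ≈ 75.15°
|L| = 5016 / 686.93 ≈ 7.3021
Gain = 20 log₁₀(7.3021) ≈ 17.27 dB

17.3 dB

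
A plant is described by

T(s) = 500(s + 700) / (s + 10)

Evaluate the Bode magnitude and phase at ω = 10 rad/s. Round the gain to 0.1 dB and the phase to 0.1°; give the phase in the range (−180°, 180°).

At s = jω = j10:
zero (s+700): 700 + j10 → |·| = √(700²+10²) = √490100 ≈ 700.07, ∠ = arctan(10/700) ≈ 0.82°
pole (s+10): 10 + j10 → |·| = √(10²+10²) = √200 ≈ 14.142, ∠ = arctan(10/10) ≈ 45.00°
|T| = 500 · 700.07 / 14.142 ≈ 24751
Gain = 20 log₁₀(24751) ≈ 87.87 dB
∠T = 0.82° − 45.00° = -44.18°

87.9 dB, -44.2°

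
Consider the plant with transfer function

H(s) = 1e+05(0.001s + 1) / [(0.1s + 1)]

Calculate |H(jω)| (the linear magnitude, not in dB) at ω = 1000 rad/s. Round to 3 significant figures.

1.41e+03

At ω = 1000 rad/s:
zero (1 + j1000·0.001) = 1 + j1 → |·| ≈ 1.4142, ∠ ≈ 45.00°
pole (1 + j1000·0.1) = 1 + j100 → |·| ≈ 100, ∠ ≈ 89.43°
|H| = 1e+05 · 1.4142 / (100) ≈ 1414.2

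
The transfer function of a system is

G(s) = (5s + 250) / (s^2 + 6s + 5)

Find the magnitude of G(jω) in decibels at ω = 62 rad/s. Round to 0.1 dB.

Substitute s = j62:
Numerator: 5(j62) + 250 = 250 + j310
Denominator: (j62)^2 + 6(j62) + 5 = -3839 + j372
|N| = √(250² + 310²) ≈ 398.25, ∠N ≈ 51.12°
|D| = √(3839² + 372²) ≈ 3857, ∠D ≈ 174.47°
|G| = 398.25 / 3857 ≈ 0.10325
Gain = 20 log₁₀(0.10325) ≈ -19.72 dB

-19.7 dB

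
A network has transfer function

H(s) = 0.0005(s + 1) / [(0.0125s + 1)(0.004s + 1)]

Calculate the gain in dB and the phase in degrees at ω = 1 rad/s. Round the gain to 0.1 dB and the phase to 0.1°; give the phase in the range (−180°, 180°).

At ω = 1 rad/s:
zero (1 + j1·1) = 1 + j1 → |·| ≈ 1.4142, ∠ ≈ 45.00°
pole (1 + j1·0.0125) = 1 + j0.0125 → |·| ≈ 1.0001, ∠ ≈ 0.72°
pole (1 + j1·0.004) = 1 + j0.004 → |·| ≈ 1, ∠ ≈ 0.23°
|H| = 0.0005 · 1.4142 / (1.0001 · 1) ≈ 0.00070703
Gain = 20 log₁₀(0.00070703) ≈ -63.01 dB
∠H = (45.00°) − (0.72° + 0.23°) = 44.05°

-63.0 dB, 44.1°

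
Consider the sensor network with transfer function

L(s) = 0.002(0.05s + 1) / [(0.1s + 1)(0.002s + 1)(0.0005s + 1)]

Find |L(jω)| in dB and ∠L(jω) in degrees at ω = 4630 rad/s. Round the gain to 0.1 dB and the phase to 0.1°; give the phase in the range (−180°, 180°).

At ω = 4630 rad/s:
zero (1 + j4630·0.05) = 1 + j231.5 → |·| ≈ 231.5, ∠ ≈ 89.75°
pole (1 + j4630·0.1) = 1 + j463 → |·| ≈ 463, ∠ ≈ 89.88°
pole (1 + j4630·0.002) = 1 + j9.26 → |·| ≈ 9.3138, ∠ ≈ 83.84°
pole (1 + j4630·0.0005) = 1 + j2.315 → |·| ≈ 2.5218, ∠ ≈ 66.64°
|L| = 0.002 · 231.5 / (463 · 9.3138 · 2.5218) ≈ 4.2576e-05
Gain = 20 log₁₀(4.2576e-05) ≈ -87.42 dB
∠L = (89.75°) − (89.88° + 83.84° + 66.64°) = -150.61°

-87.4 dB, -150.6°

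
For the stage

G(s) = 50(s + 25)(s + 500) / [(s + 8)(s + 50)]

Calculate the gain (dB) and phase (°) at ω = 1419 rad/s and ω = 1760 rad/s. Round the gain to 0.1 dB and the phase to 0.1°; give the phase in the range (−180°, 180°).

ω = 1419: 34.5 dB, -18.1°; ω = 1760: 34.3 dB, -14.8°

At s = jω = j1419:
zero (s+25): 25 + j1419 → |·| = √(25²+1419²) = √2014186 ≈ 1419.2, ∠ = arctan(1419/25) ≈ 88.99°
zero (s+500): 500 + j1419 → |·| = √(500²+1419²) = √2263561 ≈ 1504.5, ∠ = arctan(1419/500) ≈ 70.59°
pole (s+8): 8 + j1419 → |·| = √(8²+1419²) = √2013625 ≈ 1419, ∠ = arctan(1419/8) ≈ 89.68°
pole (s+50): 50 + j1419 → |·| = √(50²+1419²) = √2016061 ≈ 1419.9, ∠ = arctan(1419/50) ≈ 87.98°
|G| = 50 · 2.1352e+06 / 2.0148e+06 ≈ 52.988
Gain = 20 log₁₀(52.988) ≈ 34.48 dB
∠G = 159.58° − 177.66° = -18.08°

At s = jω = j1760:
zero (s+25): 25 + j1760 → |·| = √(25²+1760²) = √3098225 ≈ 1760.2, ∠ = arctan(1760/25) ≈ 89.19°
zero (s+500): 500 + j1760 → |·| = √(500²+1760²) = √3347600 ≈ 1829.6, ∠ = arctan(1760/500) ≈ 74.14°
pole (s+8): 8 + j1760 → |·| = √(8²+1760²) = √3097664 ≈ 1760, ∠ = arctan(1760/8) ≈ 89.74°
pole (s+50): 50 + j1760 → |·| = √(50²+1760²) = √3100100 ≈ 1760.7, ∠ = arctan(1760/50) ≈ 88.37°
|G| = 50 · 3.2205e+06 / 3.0988e+06 ≈ 51.964
Gain = 20 log₁₀(51.964) ≈ 34.31 dB
∠G = 163.33° − 178.11° = -14.78°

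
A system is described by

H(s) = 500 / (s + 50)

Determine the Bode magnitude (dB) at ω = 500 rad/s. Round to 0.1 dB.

At s = jω = j500:
pole (s+50): 50 + j500 → |·| = √(50²+500²) = √252500 ≈ 502.49, ∠ = arctan(500/50) ≈ 84.29°
|H| = 500 / 502.49 ≈ 0.99504
Gain = 20 log₁₀(0.99504) ≈ -0.04 dB

-0.0 dB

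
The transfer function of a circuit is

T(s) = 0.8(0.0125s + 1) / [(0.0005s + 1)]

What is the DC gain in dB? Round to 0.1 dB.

-1.9 dB

T(0) = 0.8 · 1 / 1 = 0.8
20 log₁₀(0.8) ≈ -1.94 dB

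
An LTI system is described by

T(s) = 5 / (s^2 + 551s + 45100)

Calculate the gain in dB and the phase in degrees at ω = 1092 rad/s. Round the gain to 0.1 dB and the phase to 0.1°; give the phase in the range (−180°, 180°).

-108.3 dB, -152.3°

Substitute s = j1092:
Numerator: 5 = 5 + j0
Denominator: (j1092)^2 + 551(j1092) + 45100 = -1147364 + j601692
|N| = √(5² + 0²) ≈ 5, ∠N ≈ 0.00°
|D| = √(1147364² + 601692²) ≈ 1.2956e+06, ∠D ≈ 152.33°
|T| = 5 / 1.2956e+06 ≈ 3.8592e-06
Gain = 20 log₁₀(3.8592e-06) ≈ -108.27 dB
∠T = 0.00° − 152.33° = -152.33°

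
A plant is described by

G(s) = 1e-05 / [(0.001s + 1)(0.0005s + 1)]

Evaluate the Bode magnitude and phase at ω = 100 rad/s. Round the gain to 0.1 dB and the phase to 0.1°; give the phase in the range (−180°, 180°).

At ω = 100 rad/s:
pole (1 + j100·0.001) = 1 + j0.1 → |·| ≈ 1.005, ∠ ≈ 5.71°
pole (1 + j100·0.0005) = 1 + j0.05 → |·| ≈ 1.0012, ∠ ≈ 2.86°
|G| = 1e-05 · 1 / (1.005 · 1.0012) ≈ 9.9383e-06
Gain = 20 log₁₀(9.9383e-06) ≈ -100.05 dB
∠G = (0°) − (5.71° + 2.86°) = -8.57°

-100.1 dB, -8.6°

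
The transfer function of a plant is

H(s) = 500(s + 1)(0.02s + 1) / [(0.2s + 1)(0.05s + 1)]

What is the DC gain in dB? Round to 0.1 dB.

H(0) = 500 · 1 / 1 = 500
20 log₁₀(500) ≈ 53.98 dB

54.0 dB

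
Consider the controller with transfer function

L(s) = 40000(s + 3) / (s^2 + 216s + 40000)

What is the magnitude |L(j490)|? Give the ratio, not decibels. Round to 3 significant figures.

86.6

At s = jω = j490:
zero (s+3): 3 + j490 → |·| = √(3²+490²) = √240109 ≈ 490.01, ∠ = arctan(490/3) ≈ 89.65°
quadratic: (j490)² + 216·j490 + 40000 = -200100 + j105840 → |·| ≈ 2.2637e+05, ∠ ≈ 152.12°
|L| = 40000 · 490.01 / 2.2637e+05 ≈ 86.586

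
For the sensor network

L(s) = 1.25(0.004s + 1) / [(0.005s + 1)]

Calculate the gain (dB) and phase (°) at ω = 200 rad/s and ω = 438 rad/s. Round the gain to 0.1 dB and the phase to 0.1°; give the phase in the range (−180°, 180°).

ω = 200: 1.1 dB, -6.3°; ω = 438: 0.4 dB, -5.2°

At ω = 200 rad/s:
zero (1 + j200·0.004) = 1 + j0.8 → |·| ≈ 1.2806, ∠ ≈ 38.66°
pole (1 + j200·0.005) = 1 + j1 → |·| ≈ 1.4142, ∠ ≈ 45.00°
|L| = 1.25 · 1.2806 / (1.4142) ≈ 1.1319
Gain = 20 log₁₀(1.1319) ≈ 1.08 dB
∠L = (38.66°) − (45.00°) = -6.34°

At ω = 438 rad/s:
zero (1 + j438·0.004) = 1 + j1.752 → |·| ≈ 2.0173, ∠ ≈ 60.28°
pole (1 + j438·0.005) = 1 + j2.19 → |·| ≈ 2.4075, ∠ ≈ 65.46°
|L| = 1.25 · 2.0173 / (2.4075) ≈ 1.0474
Gain = 20 log₁₀(1.0474) ≈ 0.40 dB
∠L = (60.28°) − (65.46°) = -5.18°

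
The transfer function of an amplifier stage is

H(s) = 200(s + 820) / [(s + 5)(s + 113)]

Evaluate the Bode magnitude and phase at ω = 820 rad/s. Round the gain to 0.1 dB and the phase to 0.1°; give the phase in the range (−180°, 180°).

At s = jω = j820:
zero (s+820): 820 + j820 → |·| = √(820²+820²) = √1344800 ≈ 1159.7, ∠ = arctan(820/820) ≈ 45.00°
pole (s+5): 5 + j820 → |·| = √(5²+820²) = √672425 ≈ 820.02, ∠ = arctan(820/5) ≈ 89.65°
pole (s+113): 113 + j820 → |·| = √(113²+820²) = √685169 ≈ 827.75, ∠ = arctan(820/113) ≈ 82.15°
|H| = 200 · 1159.7 / 6.7877e+05 ≈ 0.34171
Gain = 20 log₁₀(0.34171) ≈ -9.33 dB
∠H = 45.00° − 171.80° = -126.80°

-9.3 dB, -126.8°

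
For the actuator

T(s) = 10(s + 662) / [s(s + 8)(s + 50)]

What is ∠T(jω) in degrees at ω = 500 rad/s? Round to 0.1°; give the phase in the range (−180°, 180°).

At s = jω = j500:
zero (s+662): 662 + j500 → |·| = √(662²+500²) = √688244 ≈ 829.6, ∠ = arctan(500/662) ≈ 37.06°
pole (s+8): 8 + j500 → |·| = √(8²+500²) = √250064 ≈ 500.06, ∠ = arctan(500/8) ≈ 89.08°
pole (s+50): 50 + j500 → |·| = √(50²+500²) = √252500 ≈ 502.49, ∠ = arctan(500/50) ≈ 84.29°
pole at origin: |s| = 500, ∠ = 90.00° (in denominator)
∠T = 37.06° − 263.37° = -226.31° ≡ 133.69° (principal value)

133.7°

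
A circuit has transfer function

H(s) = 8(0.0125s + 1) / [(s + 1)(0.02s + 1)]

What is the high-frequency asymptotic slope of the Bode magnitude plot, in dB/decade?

Each pole contributes −20 dB/decade at high frequency; each zero contributes +20 dB/decade.
Net: 1 zero(s) − 2 pole(s) → -20 dB/decade.

-20 dB/decade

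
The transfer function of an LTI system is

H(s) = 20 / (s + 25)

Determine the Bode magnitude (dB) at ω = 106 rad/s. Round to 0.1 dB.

-14.7 dB

Substitute s = j106:
Numerator: 20 = 20 + j0
Denominator: (j106) + 25 = 25 + j106
|N| = √(20² + 0²) ≈ 20, ∠N ≈ 0.00°
|D| = √(25² + 106²) ≈ 108.91, ∠D ≈ 76.73°
|H| = 20 / 108.91 ≈ 0.18364
Gain = 20 log₁₀(0.18364) ≈ -14.72 dB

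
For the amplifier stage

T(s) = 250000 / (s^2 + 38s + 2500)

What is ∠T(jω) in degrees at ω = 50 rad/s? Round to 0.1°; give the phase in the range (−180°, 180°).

-90.0°

At s = jω = j50:
quadratic: (j50)² + 38·j50 + 2500 = 0 + j1900 → |·| ≈ 1900, ∠ ≈ 90.00°
∠T = 0.00° − 90.00° = -90.00°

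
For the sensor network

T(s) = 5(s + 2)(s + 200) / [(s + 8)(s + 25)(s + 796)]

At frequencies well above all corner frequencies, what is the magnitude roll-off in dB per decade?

-20 dB/decade

Each pole contributes −20 dB/decade at high frequency; each zero contributes +20 dB/decade.
Net: 2 zero(s) − 3 pole(s) → -20 dB/decade.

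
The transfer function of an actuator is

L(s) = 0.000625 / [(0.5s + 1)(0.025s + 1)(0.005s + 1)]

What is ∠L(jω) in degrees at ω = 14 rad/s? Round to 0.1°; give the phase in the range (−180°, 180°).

-105.2°

At ω = 14 rad/s:
pole (1 + j14·0.5) = 1 + j7 → |·| ≈ 7.0711, ∠ ≈ 81.87°
pole (1 + j14·0.025) = 1 + j0.35 → |·| ≈ 1.0595, ∠ ≈ 19.29°
pole (1 + j14·0.005) = 1 + j0.07 → |·| ≈ 1.0024, ∠ ≈ 4.00°
∠L = (0°) − (81.87° + 19.29° + 4.00°) = -105.16°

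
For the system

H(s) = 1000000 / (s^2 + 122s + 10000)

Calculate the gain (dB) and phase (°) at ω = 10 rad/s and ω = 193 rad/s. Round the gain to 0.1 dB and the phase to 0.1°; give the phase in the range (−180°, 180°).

At s = jω = j10:
quadratic: (j10)² + 122·j10 + 10000 = 9900 + j1220 → |·| ≈ 9974.9, ∠ ≈ 7.03°
|H| = 1000000 / 9974.9 ≈ 100.25
Gain = 20 log₁₀(100.25) ≈ 40.02 dB
∠H = 0.00° − 7.03° = -7.03°

At s = jω = j193:
quadratic: (j193)² + 122·j193 + 10000 = -27249 + j23546 → |·| ≈ 36013, ∠ ≈ 139.17°
|H| = 1000000 / 36013 ≈ 27.768
Gain = 20 log₁₀(27.768) ≈ 28.87 dB
∠H = 0.00° − 139.17° = -139.17°

ω = 10: 40.0 dB, -7.0°; ω = 193: 28.9 dB, -139.2°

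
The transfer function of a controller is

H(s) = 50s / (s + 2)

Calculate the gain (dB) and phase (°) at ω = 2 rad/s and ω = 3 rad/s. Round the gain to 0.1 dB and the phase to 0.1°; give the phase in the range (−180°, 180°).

At s = jω = j2:
zero at origin: s = j2 → |·| = 2, ∠ = 90.00°
pole (s+2): 2 + j2 → |·| = √(2²+2²) = √8 ≈ 2.8284, ∠ = arctan(2/2) ≈ 45.00°
|H| = 50 · 2 / 2.8284 ≈ 35.356
Gain = 20 log₁₀(35.356) ≈ 30.97 dB
∠H = 90.00° − 45.00° = 45.00°

At s = jω = j3:
zero at origin: s = j3 → |·| = 3, ∠ = 90.00°
pole (s+2): 2 + j3 → |·| = √(2²+3²) = √13 ≈ 3.6056, ∠ = arctan(3/2) ≈ 56.31°
|H| = 50 · 3 / 3.6056 ≈ 41.602
Gain = 20 log₁₀(41.602) ≈ 32.38 dB
∠H = 90.00° − 56.31° = 33.69°

ω = 2: 31.0 dB, 45.0°; ω = 3: 32.4 dB, 33.7°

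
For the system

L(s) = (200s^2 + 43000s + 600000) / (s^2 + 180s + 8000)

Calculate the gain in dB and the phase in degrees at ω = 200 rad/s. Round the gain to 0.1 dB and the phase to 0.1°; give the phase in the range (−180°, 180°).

Substitute s = j200:
Numerator: 200(j200)^2 + 43000(j200) + 600000 = -7400000 + j8600000
Denominator: (j200)^2 + 180(j200) + 8000 = -32000 + j36000
|N| = √(7400000² + 8600000²) ≈ 1.1345e+07, ∠N ≈ 130.71°
|D| = √(32000² + 36000²) ≈ 48166, ∠D ≈ 131.63°
|L| = 1.1345e+07 / 48166 ≈ 235.54
Gain = 20 log₁₀(235.54) ≈ 47.44 dB
∠L = 130.71° − 131.63° = -0.92°

47.4 dB, -0.9°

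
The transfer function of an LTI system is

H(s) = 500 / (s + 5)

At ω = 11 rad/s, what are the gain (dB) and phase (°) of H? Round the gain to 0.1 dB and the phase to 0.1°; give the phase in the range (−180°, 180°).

32.3 dB, -65.6°

Substitute s = j11:
Numerator: 500 = 500 + j0
Denominator: (j11) + 5 = 5 + j11
|N| = √(500² + 0²) ≈ 500, ∠N ≈ 0.00°
|D| = √(5² + 11²) ≈ 12.083, ∠D ≈ 65.56°
|H| = 500 / 12.083 ≈ 41.38
Gain = 20 log₁₀(41.38) ≈ 32.34 dB
∠H = 0.00° − 65.56° = -65.56°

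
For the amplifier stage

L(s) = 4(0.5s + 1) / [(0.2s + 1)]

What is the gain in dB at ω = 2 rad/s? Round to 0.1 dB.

14.4 dB

At ω = 2 rad/s:
zero (1 + j2·0.5) = 1 + j1 → |·| ≈ 1.4142, ∠ ≈ 45.00°
pole (1 + j2·0.2) = 1 + j0.4 → |·| ≈ 1.077, ∠ ≈ 21.80°
|L| = 4 · 1.4142 / (1.077) ≈ 5.2524
Gain = 20 log₁₀(5.2524) ≈ 14.41 dB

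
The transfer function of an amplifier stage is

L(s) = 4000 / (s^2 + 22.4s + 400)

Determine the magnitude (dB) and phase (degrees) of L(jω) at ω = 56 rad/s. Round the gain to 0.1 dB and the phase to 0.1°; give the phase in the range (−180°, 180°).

At s = jω = j56:
quadratic: (j56)² + 22.4·j56 + 400 = -2736 + j1254.4 → |·| ≈ 3009.9, ∠ ≈ 155.37°
|L| = 4000 / 3009.9 ≈ 1.3289
Gain = 20 log₁₀(1.3289) ≈ 2.47 dB
∠L = 0.00° − 155.37° = -155.37°

2.5 dB, -155.4°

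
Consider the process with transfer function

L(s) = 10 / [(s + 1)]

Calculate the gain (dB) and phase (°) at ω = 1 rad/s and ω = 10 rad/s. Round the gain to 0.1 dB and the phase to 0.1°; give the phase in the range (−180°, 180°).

At ω = 1 rad/s:
pole (1 + j1·1) = 1 + j1 → |·| ≈ 1.4142, ∠ ≈ 45.00°
|L| = 10 · 1 / (1.4142) ≈ 7.0711
Gain = 20 log₁₀(7.0711) ≈ 16.99 dB
∠L = (0°) − (45.00°) = -45.00°

At ω = 10 rad/s:
pole (1 + j10·1) = 1 + j10 → |·| ≈ 10.05, ∠ ≈ 84.29°
|L| = 10 · 1 / (10.05) ≈ 0.99502
Gain = 20 log₁₀(0.99502) ≈ -0.04 dB
∠L = (0°) − (84.29°) = -84.29°

ω = 1: 17.0 dB, -45.0°; ω = 10: -0.0 dB, -84.3°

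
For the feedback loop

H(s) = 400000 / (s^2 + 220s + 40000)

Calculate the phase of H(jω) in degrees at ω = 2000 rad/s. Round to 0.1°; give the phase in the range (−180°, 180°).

-173.7°

At s = jω = j2000:
quadratic: (j2000)² + 220·j2000 + 40000 = -3960000 + j440000 → |·| ≈ 3.9844e+06, ∠ ≈ 173.66°
∠H = 0.00° − 173.66° = -173.66°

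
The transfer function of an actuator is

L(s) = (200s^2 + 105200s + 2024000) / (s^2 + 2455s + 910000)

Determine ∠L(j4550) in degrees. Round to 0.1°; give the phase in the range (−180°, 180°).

22.8°

Substitute s = j4550:
Numerator: 200(j4550)^2 + 105200(j4550) + 2024000 = -4138476000 + j478660000
Denominator: (j4550)^2 + 2455(j4550) + 910000 = -19792500 + j11170250
|N| = √(4138476000² + 478660000²) ≈ 4.1661e+09, ∠N ≈ 173.40°
|D| = √(19792500² + 11170250²) ≈ 2.2727e+07, ∠D ≈ 150.56°
∠L = 173.40° − 150.56° = 22.84°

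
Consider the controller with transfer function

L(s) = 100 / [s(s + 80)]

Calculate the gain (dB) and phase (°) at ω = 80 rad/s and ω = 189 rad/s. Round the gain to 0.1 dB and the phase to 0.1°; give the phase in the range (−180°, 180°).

At s = jω = j80:
pole (s+80): 80 + j80 → |·| = √(80²+80²) = √12800 ≈ 113.14, ∠ = arctan(80/80) ≈ 45.00°
pole at origin: |s| = 80, ∠ = 90.00° (in denominator)
|L| = 100 / 9051.2 ≈ 0.011048
Gain = 20 log₁₀(0.011048) ≈ -39.13 dB
∠L = 0.00° − 135.00° = -135.00°

At s = jω = j189:
pole (s+80): 80 + j189 → |·| = √(80²+189²) = √42121 ≈ 205.23, ∠ = arctan(189/80) ≈ 67.06°
pole at origin: |s| = 189, ∠ = 90.00° (in denominator)
|L| = 100 / 38788 ≈ 0.0025781
Gain = 20 log₁₀(0.0025781) ≈ -51.77 dB
∠L = 0.00° − 157.06° = -157.06°

ω = 80: -39.1 dB, -135.0°; ω = 189: -51.8 dB, -157.1°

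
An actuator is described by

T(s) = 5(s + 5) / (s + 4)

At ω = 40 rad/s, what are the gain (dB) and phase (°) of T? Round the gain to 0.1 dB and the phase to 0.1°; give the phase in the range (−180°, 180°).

At s = jω = j40:
zero (s+5): 5 + j40 → |·| = √(5²+40²) = √1625 ≈ 40.311, ∠ = arctan(40/5) ≈ 82.87°
pole (s+4): 4 + j40 → |·| = √(4²+40²) = √1616 ≈ 40.2, ∠ = arctan(40/4) ≈ 84.29°
|T| = 5 · 40.311 / 40.2 ≈ 5.0138
Gain = 20 log₁₀(5.0138) ≈ 14.00 dB
∠T = 82.87° − 84.29° = -1.42°

14.0 dB, -1.4°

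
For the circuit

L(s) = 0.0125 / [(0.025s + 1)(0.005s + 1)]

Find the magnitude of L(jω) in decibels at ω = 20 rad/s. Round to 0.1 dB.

At ω = 20 rad/s:
pole (1 + j20·0.025) = 1 + j0.5 → |·| ≈ 1.118, ∠ ≈ 26.57°
pole (1 + j20·0.005) = 1 + j0.1 → |·| ≈ 1.005, ∠ ≈ 5.71°
|L| = 0.0125 · 1 / (1.118 · 1.005) ≈ 0.011125
Gain = 20 log₁₀(0.011125) ≈ -39.07 dB

-39.1 dB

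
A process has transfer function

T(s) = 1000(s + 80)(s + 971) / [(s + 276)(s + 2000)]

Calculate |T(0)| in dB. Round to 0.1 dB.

43.0 dB

T(0) = 1000·80·971 / (276·2000) ≈ 140.72
20 log₁₀(140.72) ≈ 42.97 dB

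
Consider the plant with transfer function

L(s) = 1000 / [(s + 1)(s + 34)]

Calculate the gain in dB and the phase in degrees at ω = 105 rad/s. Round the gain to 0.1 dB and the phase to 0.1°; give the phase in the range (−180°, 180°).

At s = jω = j105:
pole (s+1): 1 + j105 → |·| = √(1²+105²) = √11026 ≈ 105, ∠ = arctan(105/1) ≈ 89.45°
pole (s+34): 34 + j105 → |·| = √(34²+105²) = √12181 ≈ 110.37, ∠ = arctan(105/34) ≈ 72.06°
|L| = 1000 / 11589 ≈ 0.086289
Gain = 20 log₁₀(0.086289) ≈ -21.28 dB
∠L = 0.00° − 161.51° = -161.51°

-21.3 dB, -161.5°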